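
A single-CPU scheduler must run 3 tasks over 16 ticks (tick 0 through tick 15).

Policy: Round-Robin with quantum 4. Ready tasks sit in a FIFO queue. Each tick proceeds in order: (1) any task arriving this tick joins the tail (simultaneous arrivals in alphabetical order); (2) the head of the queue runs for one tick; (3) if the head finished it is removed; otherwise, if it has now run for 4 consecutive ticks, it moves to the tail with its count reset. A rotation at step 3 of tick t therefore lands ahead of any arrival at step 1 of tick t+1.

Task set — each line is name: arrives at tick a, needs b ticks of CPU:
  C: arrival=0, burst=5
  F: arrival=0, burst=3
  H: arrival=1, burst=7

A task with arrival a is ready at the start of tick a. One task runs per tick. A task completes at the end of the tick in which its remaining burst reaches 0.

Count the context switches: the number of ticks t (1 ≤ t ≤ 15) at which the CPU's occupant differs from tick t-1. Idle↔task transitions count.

context switches = 5

t=0: queue=[C,F] q_used=0 → run C
t=1: queue=[C,F,H] q_used=1 → run C
t=2: queue=[C,F,H] q_used=2 → run C
t=3: queue=[C,F,H] q_used=3 → run C
t=4: queue=[F,H,C] q_used=0 → run F
t=5: queue=[F,H,C] q_used=1 → run F
t=6: queue=[F,H,C] q_used=2 → run F
t=7: queue=[H,C] q_used=0 → run H
t=8: queue=[H,C] q_used=1 → run H
t=9: queue=[H,C] q_used=2 → run H
t=10: queue=[H,C] q_used=3 → run H
t=11: queue=[C,H] q_used=0 → run C
t=12: queue=[H] q_used=0 → run H
t=13: queue=[H] q_used=1 → run H
t=14: queue=[H] q_used=2 → run H
t=15: (idle)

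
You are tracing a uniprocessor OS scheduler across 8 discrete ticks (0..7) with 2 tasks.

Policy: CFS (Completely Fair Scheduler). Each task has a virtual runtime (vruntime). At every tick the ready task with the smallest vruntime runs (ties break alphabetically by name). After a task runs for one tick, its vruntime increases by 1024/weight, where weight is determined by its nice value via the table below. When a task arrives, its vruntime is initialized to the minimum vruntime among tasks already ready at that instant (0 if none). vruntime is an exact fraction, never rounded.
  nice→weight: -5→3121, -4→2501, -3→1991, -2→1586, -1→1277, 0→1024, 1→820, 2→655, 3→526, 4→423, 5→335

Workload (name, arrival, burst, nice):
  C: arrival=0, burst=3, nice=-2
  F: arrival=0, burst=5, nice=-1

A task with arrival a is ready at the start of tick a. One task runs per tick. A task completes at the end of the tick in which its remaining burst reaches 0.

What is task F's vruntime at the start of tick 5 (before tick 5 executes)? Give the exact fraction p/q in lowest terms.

vruntime(F, start of tick 5) = 2048/1277

t=0: vr[C=0 F=0] → run C
t=1: vr[C=512/793 F=0] → run F
t=2: vr[C=512/793 F=1024/1277] → run C
t=3: vr[C=1024/793 F=1024/1277] → run F
t=4: vr[C=1024/793 F=2048/1277] → run C
t=5: vr[F=2048/1277] → run F
t=6: vr[F=3072/1277] → run F
t=7: vr[F=4096/1277] → run F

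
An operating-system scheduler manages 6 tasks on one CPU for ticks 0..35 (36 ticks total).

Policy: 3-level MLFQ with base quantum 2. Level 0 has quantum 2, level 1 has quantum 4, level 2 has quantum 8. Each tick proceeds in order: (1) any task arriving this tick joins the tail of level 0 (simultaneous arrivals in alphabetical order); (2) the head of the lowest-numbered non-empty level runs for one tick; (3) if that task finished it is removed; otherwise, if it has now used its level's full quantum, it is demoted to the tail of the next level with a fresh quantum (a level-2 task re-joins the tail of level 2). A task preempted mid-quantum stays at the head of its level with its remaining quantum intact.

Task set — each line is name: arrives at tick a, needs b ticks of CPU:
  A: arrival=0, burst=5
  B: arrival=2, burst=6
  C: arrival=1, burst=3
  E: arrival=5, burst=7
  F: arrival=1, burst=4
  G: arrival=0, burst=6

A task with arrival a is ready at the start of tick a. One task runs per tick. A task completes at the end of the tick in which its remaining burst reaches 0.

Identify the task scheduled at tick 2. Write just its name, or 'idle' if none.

running at tick 2 = G

t=0: L0/L1/L2 = AG/-/- → run A
t=1: L0/L1/L2 = AGCF/-/- → run A
t=2: L0/L1/L2 = GCFB/A/- → run G
t=3: L0/L1/L2 = GCFB/A/- → run G
t=4: L0/L1/L2 = CFB/AG/- → run C
t=5: L0/L1/L2 = CFBE/AG/- → run C
t=6: L0/L1/L2 = FBE/AGC/- → run F
t=7: L0/L1/L2 = FBE/AGC/- → run F
t=8: L0/L1/L2 = BE/AGCF/- → run B
t=9: L0/L1/L2 = BE/AGCF/- → run B
t=10: L0/L1/L2 = E/AGCFB/- → run E
t=11: L0/L1/L2 = E/AGCFB/- → run E
t=12: L0/L1/L2 = -/AGCFBE/- → run A
t=13: L0/L1/L2 = -/AGCFBE/- → run A
t=14: L0/L1/L2 = -/AGCFBE/- → run A
t=15: L0/L1/L2 = -/GCFBE/- → run G
t=16: L0/L1/L2 = -/GCFBE/- → run G
t=17: L0/L1/L2 = -/GCFBE/- → run G
t=18: L0/L1/L2 = -/GCFBE/- → run G
t=19: L0/L1/L2 = -/CFBE/- → run C
t=20: L0/L1/L2 = -/FBE/- → run F
t=21: L0/L1/L2 = -/FBE/- → run F
t=22: L0/L1/L2 = -/BE/- → run B
t=23: L0/L1/L2 = -/BE/- → run B
t=24: L0/L1/L2 = -/BE/- → run B
t=25: L0/L1/L2 = -/BE/- → run B
t=26: L0/L1/L2 = -/E/- → run E
t=27: L0/L1/L2 = -/E/- → run E
t=28: L0/L1/L2 = -/E/- → run E
t=29: L0/L1/L2 = -/E/- → run E
t=30: L0/L1/L2 = -/-/E → run E
t=31: (idle)
t=32: (idle)
t=33: (idle)
t=34: (idle)
t=35: (idle)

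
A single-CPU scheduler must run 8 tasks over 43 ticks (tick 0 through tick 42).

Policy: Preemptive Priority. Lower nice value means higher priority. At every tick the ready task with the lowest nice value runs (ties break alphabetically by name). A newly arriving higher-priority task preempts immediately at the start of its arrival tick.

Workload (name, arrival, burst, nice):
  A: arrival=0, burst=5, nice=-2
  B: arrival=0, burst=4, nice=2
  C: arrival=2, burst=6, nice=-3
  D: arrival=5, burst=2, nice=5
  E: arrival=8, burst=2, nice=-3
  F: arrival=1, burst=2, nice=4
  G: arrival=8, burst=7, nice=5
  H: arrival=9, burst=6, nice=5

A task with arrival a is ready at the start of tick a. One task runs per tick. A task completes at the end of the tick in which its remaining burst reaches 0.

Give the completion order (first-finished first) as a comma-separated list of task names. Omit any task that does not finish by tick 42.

completion order = C, E, A, B, F, D, G, H

t=0: ready={A,B} → run A
t=1: ready={A,B,F} → run A
t=2: ready={A,B,C,F} → run C
t=3: ready={A,B,C,F} → run C
t=4: ready={A,B,C,F} → run C
t=5: ready={A,B,C,D,F} → run C
t=6: ready={A,B,C,D,F} → run C
t=7: ready={A,B,C,D,F} → run C
t=8: ready={A,B,D,E,F,G} → run E
t=9: ready={A,B,D,E,F,G,H} → run E
t=10: ready={A,B,D,F,G,H} → run A
t=11: ready={A,B,D,F,G,H} → run A
t=12: ready={A,B,D,F,G,H} → run A
t=13: ready={B,D,F,G,H} → run B
t=14: ready={B,D,F,G,H} → run B
t=15: ready={B,D,F,G,H} → run B
t=16: ready={B,D,F,G,H} → run B
t=17: ready={D,F,G,H} → run F
t=18: ready={D,F,G,H} → run F
t=19: ready={D,G,H} → run D
t=20: ready={D,G,H} → run D
t=21: ready={G,H} → run G
t=22: ready={G,H} → run G
t=23: ready={G,H} → run G
t=24: ready={G,H} → run G
t=25: ready={G,H} → run G
t=26: ready={G,H} → run G
t=27: ready={G,H} → run G
t=28: ready={H} → run H
t=29: ready={H} → run H
t=30: ready={H} → run H
t=31: ready={H} → run H
t=32: ready={H} → run H
t=33: ready={H} → run H
t=34: (idle)
t=35: (idle)
t=36: (idle)
t=37: (idle)
t=38: (idle)
t=39: (idle)
t=40: (idle)
t=41: (idle)
t=42: (idle)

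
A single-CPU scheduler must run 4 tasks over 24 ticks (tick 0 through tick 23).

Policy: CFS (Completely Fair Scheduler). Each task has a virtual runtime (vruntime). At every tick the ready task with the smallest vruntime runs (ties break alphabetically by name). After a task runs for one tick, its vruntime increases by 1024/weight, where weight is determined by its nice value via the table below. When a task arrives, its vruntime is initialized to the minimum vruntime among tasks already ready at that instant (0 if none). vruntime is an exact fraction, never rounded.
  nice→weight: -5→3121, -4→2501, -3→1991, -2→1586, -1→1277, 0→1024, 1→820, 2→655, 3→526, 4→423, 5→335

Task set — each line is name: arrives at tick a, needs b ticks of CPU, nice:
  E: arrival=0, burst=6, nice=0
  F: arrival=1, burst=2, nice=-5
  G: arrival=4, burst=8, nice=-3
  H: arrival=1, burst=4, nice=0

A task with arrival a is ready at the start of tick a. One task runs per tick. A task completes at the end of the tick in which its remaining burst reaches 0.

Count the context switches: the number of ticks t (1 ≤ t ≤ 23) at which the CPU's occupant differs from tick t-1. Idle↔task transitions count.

context switches = 15

t=0: vr[E=0] → run E
t=1: vr[E=1 F=1 H=1] → run E
t=2: vr[E=2 F=1 H=1] → run F
t=3: vr[E=2 F=4145/3121 H=1] → run H
t=4: vr[E=2 F=4145/3121 G=4145/3121 H=2] → run F
t=5: vr[E=2 G=4145/3121 H=2] → run G
t=6: vr[E=2 G=11448599/6213911 H=2] → run G
t=7: vr[E=2 G=14644503/6213911 H=2] → run E
t=8: vr[E=3 G=14644503/6213911 H=2] → run H
t=9: vr[E=3 G=14644503/6213911 H=3] → run G
t=10: vr[E=3 G=17840407/6213911 H=3] → run G
t=11: vr[E=3 G=21036311/6213911 H=3] → run E
t=12: vr[E=4 G=21036311/6213911 H=3] → run H
t=13: vr[E=4 G=21036311/6213911 H=4] → run G
t=14: vr[E=4 G=24232215/6213911 H=4] → run G
t=15: vr[E=4 G=27428119/6213911 H=4] → run E
t=16: vr[E=5 G=27428119/6213911 H=4] → run H
t=17: vr[E=5 G=27428119/6213911] → run G
t=18: vr[E=5 G=30624023/6213911] → run G
t=19: vr[E=5] → run E
t=20: (idle)
t=21: (idle)
t=22: (idle)
t=23: (idle)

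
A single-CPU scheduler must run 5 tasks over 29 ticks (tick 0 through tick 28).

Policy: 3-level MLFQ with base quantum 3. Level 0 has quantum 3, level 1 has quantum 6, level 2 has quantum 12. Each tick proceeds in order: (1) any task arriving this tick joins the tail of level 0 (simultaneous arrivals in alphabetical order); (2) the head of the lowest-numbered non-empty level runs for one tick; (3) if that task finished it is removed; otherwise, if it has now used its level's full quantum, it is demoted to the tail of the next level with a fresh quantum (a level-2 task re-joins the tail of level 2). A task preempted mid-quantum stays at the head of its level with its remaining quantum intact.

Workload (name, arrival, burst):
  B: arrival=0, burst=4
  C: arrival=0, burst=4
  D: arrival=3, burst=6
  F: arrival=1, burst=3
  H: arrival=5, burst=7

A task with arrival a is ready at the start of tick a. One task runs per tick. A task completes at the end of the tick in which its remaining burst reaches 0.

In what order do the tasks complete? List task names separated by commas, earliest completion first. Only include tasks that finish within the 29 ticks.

t=0: L0/L1/L2 = BC/-/- → run B
t=1: L0/L1/L2 = BCF/-/- → run B
t=2: L0/L1/L2 = BCF/-/- → run B
t=3: L0/L1/L2 = CFD/B/- → run C
t=4: L0/L1/L2 = CFD/B/- → run C
t=5: L0/L1/L2 = CFDH/B/- → run C
t=6: L0/L1/L2 = FDH/BC/- → run F
t=7: L0/L1/L2 = FDH/BC/- → run F
t=8: L0/L1/L2 = FDH/BC/- → run F
t=9: L0/L1/L2 = DH/BC/- → run D
t=10: L0/L1/L2 = DH/BC/- → run D
t=11: L0/L1/L2 = DH/BC/- → run D
t=12: L0/L1/L2 = H/BCD/- → run H
t=13: L0/L1/L2 = H/BCD/- → run H
t=14: L0/L1/L2 = H/BCD/- → run H
t=15: L0/L1/L2 = -/BCDH/- → run B
t=16: L0/L1/L2 = -/CDH/- → run C
t=17: L0/L1/L2 = -/DH/- → run D
t=18: L0/L1/L2 = -/DH/- → run D
t=19: L0/L1/L2 = -/DH/- → run D
t=20: L0/L1/L2 = -/H/- → run H
t=21: L0/L1/L2 = -/H/- → run H
t=22: L0/L1/L2 = -/H/- → run H
t=23: L0/L1/L2 = -/H/- → run H
t=24: (idle)
t=25: (idle)
t=26: (idle)
t=27: (idle)
t=28: (idle)

completion order = F, B, C, D, H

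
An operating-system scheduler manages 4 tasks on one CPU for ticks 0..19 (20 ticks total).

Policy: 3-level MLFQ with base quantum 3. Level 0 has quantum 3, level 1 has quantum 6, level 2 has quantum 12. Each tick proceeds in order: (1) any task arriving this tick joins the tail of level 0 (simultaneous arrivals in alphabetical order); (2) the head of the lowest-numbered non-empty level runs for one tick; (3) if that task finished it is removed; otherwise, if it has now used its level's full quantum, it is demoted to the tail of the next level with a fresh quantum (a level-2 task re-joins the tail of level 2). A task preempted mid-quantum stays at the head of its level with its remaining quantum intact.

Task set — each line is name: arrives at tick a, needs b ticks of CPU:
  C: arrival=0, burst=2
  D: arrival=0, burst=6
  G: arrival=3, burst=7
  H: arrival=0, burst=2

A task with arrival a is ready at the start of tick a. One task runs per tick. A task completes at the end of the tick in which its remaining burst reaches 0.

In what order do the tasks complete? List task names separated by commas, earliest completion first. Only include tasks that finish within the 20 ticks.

completion order = C, H, D, G

t=0: L0/L1/L2 = CDH/-/- → run C
t=1: L0/L1/L2 = CDH/-/- → run C
t=2: L0/L1/L2 = DH/-/- → run D
t=3: L0/L1/L2 = DHG/-/- → run D
t=4: L0/L1/L2 = DHG/-/- → run D
t=5: L0/L1/L2 = HG/D/- → run H
t=6: L0/L1/L2 = HG/D/- → run H
t=7: L0/L1/L2 = G/D/- → run G
t=8: L0/L1/L2 = G/D/- → run G
t=9: L0/L1/L2 = G/D/- → run G
t=10: L0/L1/L2 = -/DG/- → run D
t=11: L0/L1/L2 = -/DG/- → run D
t=12: L0/L1/L2 = -/DG/- → run D
t=13: L0/L1/L2 = -/G/- → run G
t=14: L0/L1/L2 = -/G/- → run G
t=15: L0/L1/L2 = -/G/- → run G
t=16: L0/L1/L2 = -/G/- → run G
t=17: (idle)
t=18: (idle)
t=19: (idle)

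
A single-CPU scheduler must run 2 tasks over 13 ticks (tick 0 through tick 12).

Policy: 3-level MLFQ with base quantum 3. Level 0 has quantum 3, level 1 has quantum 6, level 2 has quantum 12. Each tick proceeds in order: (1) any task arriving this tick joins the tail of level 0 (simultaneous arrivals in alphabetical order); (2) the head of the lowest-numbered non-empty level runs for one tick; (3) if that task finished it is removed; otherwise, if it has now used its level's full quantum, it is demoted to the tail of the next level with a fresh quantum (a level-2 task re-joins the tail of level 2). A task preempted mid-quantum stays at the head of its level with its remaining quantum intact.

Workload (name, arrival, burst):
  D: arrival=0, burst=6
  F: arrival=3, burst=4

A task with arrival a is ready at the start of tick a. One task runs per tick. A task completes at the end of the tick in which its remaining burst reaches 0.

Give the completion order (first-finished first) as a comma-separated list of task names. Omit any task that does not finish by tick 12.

t=0: L0/L1/L2 = D/-/- → run D
t=1: L0/L1/L2 = D/-/- → run D
t=2: L0/L1/L2 = D/-/- → run D
t=3: L0/L1/L2 = F/D/- → run F
t=4: L0/L1/L2 = F/D/- → run F
t=5: L0/L1/L2 = F/D/- → run F
t=6: L0/L1/L2 = -/DF/- → run D
t=7: L0/L1/L2 = -/DF/- → run D
t=8: L0/L1/L2 = -/DF/- → run D
t=9: L0/L1/L2 = -/F/- → run F
t=10: (idle)
t=11: (idle)
t=12: (idle)

completion order = D, F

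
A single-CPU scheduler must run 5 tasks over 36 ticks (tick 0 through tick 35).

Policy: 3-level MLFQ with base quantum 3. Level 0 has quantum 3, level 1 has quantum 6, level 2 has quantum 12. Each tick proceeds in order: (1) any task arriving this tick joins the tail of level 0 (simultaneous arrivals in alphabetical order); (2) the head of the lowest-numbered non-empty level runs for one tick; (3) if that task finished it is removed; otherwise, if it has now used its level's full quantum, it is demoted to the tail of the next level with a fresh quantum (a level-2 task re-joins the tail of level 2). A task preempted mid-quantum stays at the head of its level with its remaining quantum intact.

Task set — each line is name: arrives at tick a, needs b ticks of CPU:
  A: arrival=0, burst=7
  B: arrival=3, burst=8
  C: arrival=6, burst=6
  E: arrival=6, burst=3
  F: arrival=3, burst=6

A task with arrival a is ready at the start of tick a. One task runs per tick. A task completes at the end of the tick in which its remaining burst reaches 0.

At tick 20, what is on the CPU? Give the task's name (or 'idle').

running at tick 20 = B

t=0: L0/L1/L2 = A/-/- → run A
t=1: L0/L1/L2 = A/-/- → run A
t=2: L0/L1/L2 = A/-/- → run A
t=3: L0/L1/L2 = BF/A/- → run B
t=4: L0/L1/L2 = BF/A/- → run B
t=5: L0/L1/L2 = BF/A/- → run B
t=6: L0/L1/L2 = FCE/AB/- → run F
t=7: L0/L1/L2 = FCE/AB/- → run F
t=8: L0/L1/L2 = FCE/AB/- → run F
t=9: L0/L1/L2 = CE/ABF/- → run C
t=10: L0/L1/L2 = CE/ABF/- → run C
t=11: L0/L1/L2 = CE/ABF/- → run C
t=12: L0/L1/L2 = E/ABFC/- → run E
t=13: L0/L1/L2 = E/ABFC/- → run E
t=14: L0/L1/L2 = E/ABFC/- → run E
t=15: L0/L1/L2 = -/ABFC/- → run A
t=16: L0/L1/L2 = -/ABFC/- → run A
t=17: L0/L1/L2 = -/ABFC/- → run A
t=18: L0/L1/L2 = -/ABFC/- → run A
t=19: L0/L1/L2 = -/BFC/- → run B
t=20: L0/L1/L2 = -/BFC/- → run B
t=21: L0/L1/L2 = -/BFC/- → run B
t=22: L0/L1/L2 = -/BFC/- → run B
t=23: L0/L1/L2 = -/BFC/- → run B
t=24: L0/L1/L2 = -/FC/- → run F
t=25: L0/L1/L2 = -/FC/- → run F
t=26: L0/L1/L2 = -/FC/- → run F
t=27: L0/L1/L2 = -/C/- → run C
t=28: L0/L1/L2 = -/C/- → run C
t=29: L0/L1/L2 = -/C/- → run C
t=30: (idle)
t=31: (idle)
t=32: (idle)
t=33: (idle)
t=34: (idle)
t=35: (idle)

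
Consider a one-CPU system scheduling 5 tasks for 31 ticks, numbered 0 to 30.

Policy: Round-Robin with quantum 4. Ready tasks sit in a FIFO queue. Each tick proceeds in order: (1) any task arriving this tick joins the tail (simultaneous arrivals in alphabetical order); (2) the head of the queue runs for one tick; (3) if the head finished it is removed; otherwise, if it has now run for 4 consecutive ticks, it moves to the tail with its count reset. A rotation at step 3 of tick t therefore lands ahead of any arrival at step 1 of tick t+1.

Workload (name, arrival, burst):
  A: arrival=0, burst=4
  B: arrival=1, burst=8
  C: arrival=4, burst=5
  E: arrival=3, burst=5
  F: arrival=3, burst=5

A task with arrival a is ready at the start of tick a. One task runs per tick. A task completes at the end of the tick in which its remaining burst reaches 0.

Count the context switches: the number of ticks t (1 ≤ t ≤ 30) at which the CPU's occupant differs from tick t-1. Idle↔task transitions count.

t=0: queue=[A] q_used=0 → run A
t=1: queue=[A,B] q_used=1 → run A
t=2: queue=[A,B] q_used=2 → run A
t=3: queue=[A,B,E,F] q_used=3 → run A
t=4: queue=[B,E,F,C] q_used=0 → run B
t=5: queue=[B,E,F,C] q_used=1 → run B
t=6: queue=[B,E,F,C] q_used=2 → run B
t=7: queue=[B,E,F,C] q_used=3 → run B
t=8: queue=[E,F,C,B] q_used=0 → run E
t=9: queue=[E,F,C,B] q_used=1 → run E
t=10: queue=[E,F,C,B] q_used=2 → run E
t=11: queue=[E,F,C,B] q_used=3 → run E
t=12: queue=[F,C,B,E] q_used=0 → run F
t=13: queue=[F,C,B,E] q_used=1 → run F
t=14: queue=[F,C,B,E] q_used=2 → run F
t=15: queue=[F,C,B,E] q_used=3 → run F
t=16: queue=[C,B,E,F] q_used=0 → run C
t=17: queue=[C,B,E,F] q_used=1 → run C
t=18: queue=[C,B,E,F] q_used=2 → run C
t=19: queue=[C,B,E,F] q_used=3 → run C
t=20: queue=[B,E,F,C] q_used=0 → run B
t=21: queue=[B,E,F,C] q_used=1 → run B
t=22: queue=[B,E,F,C] q_used=2 → run B
t=23: queue=[B,E,F,C] q_used=3 → run B
t=24: queue=[E,F,C] q_used=0 → run E
t=25: queue=[F,C] q_used=0 → run F
t=26: queue=[C] q_used=0 → run C
t=27: (idle)
t=28: (idle)
t=29: (idle)
t=30: (idle)

context switches = 9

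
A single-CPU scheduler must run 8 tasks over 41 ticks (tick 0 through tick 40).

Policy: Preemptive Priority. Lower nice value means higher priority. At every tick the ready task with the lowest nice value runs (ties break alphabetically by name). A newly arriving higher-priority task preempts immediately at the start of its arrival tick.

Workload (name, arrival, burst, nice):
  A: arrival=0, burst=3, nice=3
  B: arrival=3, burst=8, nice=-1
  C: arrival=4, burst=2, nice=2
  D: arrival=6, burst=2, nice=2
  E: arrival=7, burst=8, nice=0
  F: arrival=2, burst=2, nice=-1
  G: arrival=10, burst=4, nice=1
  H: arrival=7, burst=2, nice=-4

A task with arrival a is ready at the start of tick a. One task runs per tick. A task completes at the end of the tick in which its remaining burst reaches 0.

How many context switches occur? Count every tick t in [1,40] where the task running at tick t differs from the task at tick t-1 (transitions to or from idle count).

t=0: ready={A} → run A
t=1: ready={A} → run A
t=2: ready={A,F} → run F
t=3: ready={A,B,F} → run B
t=4: ready={A,B,C,F} → run B
t=5: ready={A,B,C,F} → run B
t=6: ready={A,B,C,D,F} → run B
t=7: ready={A,B,C,D,E,F,H} → run H
t=8: ready={A,B,C,D,E,F,H} → run H
t=9: ready={A,B,C,D,E,F} → run B
t=10: ready={A,B,C,D,E,F,G} → run B
t=11: ready={A,B,C,D,E,F,G} → run B
t=12: ready={A,B,C,D,E,F,G} → run B
t=13: ready={A,C,D,E,F,G} → run F
t=14: ready={A,C,D,E,G} → run E
t=15: ready={A,C,D,E,G} → run E
t=16: ready={A,C,D,E,G} → run E
t=17: ready={A,C,D,E,G} → run E
t=18: ready={A,C,D,E,G} → run E
t=19: ready={A,C,D,E,G} → run E
t=20: ready={A,C,D,E,G} → run E
t=21: ready={A,C,D,E,G} → run E
t=22: ready={A,C,D,G} → run G
t=23: ready={A,C,D,G} → run G
t=24: ready={A,C,D,G} → run G
t=25: ready={A,C,D,G} → run G
t=26: ready={A,C,D} → run C
t=27: ready={A,C,D} → run C
t=28: ready={A,D} → run D
t=29: ready={A,D} → run D
t=30: ready={A} → run A
t=31: (idle)
t=32: (idle)
t=33: (idle)
t=34: (idle)
t=35: (idle)
t=36: (idle)
t=37: (idle)
t=38: (idle)
t=39: (idle)
t=40: (idle)

context switches = 11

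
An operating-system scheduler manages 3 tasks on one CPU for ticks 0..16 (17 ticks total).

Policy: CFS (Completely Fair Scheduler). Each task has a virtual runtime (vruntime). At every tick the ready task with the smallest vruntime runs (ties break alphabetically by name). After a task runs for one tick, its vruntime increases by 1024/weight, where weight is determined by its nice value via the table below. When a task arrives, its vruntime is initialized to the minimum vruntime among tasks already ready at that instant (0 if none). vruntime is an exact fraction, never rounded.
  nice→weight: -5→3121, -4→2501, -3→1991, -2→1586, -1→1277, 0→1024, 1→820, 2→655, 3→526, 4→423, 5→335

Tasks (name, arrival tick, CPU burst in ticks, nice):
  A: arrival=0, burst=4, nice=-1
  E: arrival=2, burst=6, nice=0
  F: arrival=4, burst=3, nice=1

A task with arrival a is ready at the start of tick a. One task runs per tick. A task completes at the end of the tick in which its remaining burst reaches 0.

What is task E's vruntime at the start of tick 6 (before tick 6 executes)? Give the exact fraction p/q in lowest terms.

vruntime(E, start of tick 6) = 3325/1277

t=0: vr[A=0] → run A
t=1: vr[A=1024/1277] → run A
t=2: vr[A=2048/1277 E=2048/1277] → run A
t=3: vr[A=3072/1277 E=2048/1277] → run E
t=4: vr[A=3072/1277 E=3325/1277 F=3072/1277] → run A
t=5: vr[E=3325/1277 F=3072/1277] → run F
t=6: vr[E=3325/1277 F=956672/261785] → run E
t=7: vr[E=4602/1277 F=956672/261785] → run E
t=8: vr[E=5879/1277 F=956672/261785] → run F
t=9: vr[E=5879/1277 F=1283584/261785] → run E
t=10: vr[E=7156/1277 F=1283584/261785] → run F
t=11: vr[E=7156/1277] → run E
t=12: vr[E=8433/1277] → run E
t=13: (idle)
t=14: (idle)
t=15: (idle)
t=16: (idle)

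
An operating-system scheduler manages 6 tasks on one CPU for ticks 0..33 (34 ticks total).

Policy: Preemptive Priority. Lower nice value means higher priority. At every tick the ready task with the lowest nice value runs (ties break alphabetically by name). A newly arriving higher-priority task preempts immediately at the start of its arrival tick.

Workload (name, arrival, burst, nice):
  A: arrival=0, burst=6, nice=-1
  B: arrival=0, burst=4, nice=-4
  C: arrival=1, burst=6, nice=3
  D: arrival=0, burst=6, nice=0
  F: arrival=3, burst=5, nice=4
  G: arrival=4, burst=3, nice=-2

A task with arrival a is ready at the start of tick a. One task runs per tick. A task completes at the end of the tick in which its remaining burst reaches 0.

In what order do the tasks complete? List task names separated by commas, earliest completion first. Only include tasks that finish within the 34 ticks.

t=0: ready={A,B,D} → run B
t=1: ready={A,B,C,D} → run B
t=2: ready={A,B,C,D} → run B
t=3: ready={A,B,C,D,F} → run B
t=4: ready={A,C,D,F,G} → run G
t=5: ready={A,C,D,F,G} → run G
t=6: ready={A,C,D,F,G} → run G
t=7: ready={A,C,D,F} → run A
t=8: ready={A,C,D,F} → run A
t=9: ready={A,C,D,F} → run A
t=10: ready={A,C,D,F} → run A
t=11: ready={A,C,D,F} → run A
t=12: ready={A,C,D,F} → run A
t=13: ready={C,D,F} → run D
t=14: ready={C,D,F} → run D
t=15: ready={C,D,F} → run D
t=16: ready={C,D,F} → run D
t=17: ready={C,D,F} → run D
t=18: ready={C,D,F} → run D
t=19: ready={C,F} → run C
t=20: ready={C,F} → run C
t=21: ready={C,F} → run C
t=22: ready={C,F} → run C
t=23: ready={C,F} → run C
t=24: ready={C,F} → run C
t=25: ready={F} → run F
t=26: ready={F} → run F
t=27: ready={F} → run F
t=28: ready={F} → run F
t=29: ready={F} → run F
t=30: (idle)
t=31: (idle)
t=32: (idle)
t=33: (idle)

completion order = B, G, A, D, C, F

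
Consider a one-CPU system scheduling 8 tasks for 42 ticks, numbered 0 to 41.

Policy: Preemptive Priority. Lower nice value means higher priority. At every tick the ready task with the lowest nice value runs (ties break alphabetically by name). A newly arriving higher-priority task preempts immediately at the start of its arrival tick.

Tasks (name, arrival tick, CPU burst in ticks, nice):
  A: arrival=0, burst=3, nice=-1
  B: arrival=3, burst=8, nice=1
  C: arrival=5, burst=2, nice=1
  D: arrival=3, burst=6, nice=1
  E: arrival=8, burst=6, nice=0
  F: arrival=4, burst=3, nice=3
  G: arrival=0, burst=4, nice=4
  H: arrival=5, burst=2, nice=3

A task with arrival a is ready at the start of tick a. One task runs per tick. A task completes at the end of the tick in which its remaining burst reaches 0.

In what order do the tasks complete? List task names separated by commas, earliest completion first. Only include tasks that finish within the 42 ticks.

completion order = A, E, B, C, D, F, H, G

t=0: ready={A,G} → run A
t=1: ready={A,G} → run A
t=2: ready={A,G} → run A
t=3: ready={B,D,G} → run B
t=4: ready={B,D,F,G} → run B
t=5: ready={B,C,D,F,G,H} → run B
t=6: ready={B,C,D,F,G,H} → run B
t=7: ready={B,C,D,F,G,H} → run B
t=8: ready={B,C,D,E,F,G,H} → run E
t=9: ready={B,C,D,E,F,G,H} → run E
t=10: ready={B,C,D,E,F,G,H} → run E
t=11: ready={B,C,D,E,F,G,H} → run E
t=12: ready={B,C,D,E,F,G,H} → run E
t=13: ready={B,C,D,E,F,G,H} → run E
t=14: ready={B,C,D,F,G,H} → run B
t=15: ready={B,C,D,F,G,H} → run B
t=16: ready={B,C,D,F,G,H} → run B
t=17: ready={C,D,F,G,H} → run C
t=18: ready={C,D,F,G,H} → run C
t=19: ready={D,F,G,H} → run D
t=20: ready={D,F,G,H} → run D
t=21: ready={D,F,G,H} → run D
t=22: ready={D,F,G,H} → run D
t=23: ready={D,F,G,H} → run D
t=24: ready={D,F,G,H} → run D
t=25: ready={F,G,H} → run F
t=26: ready={F,G,H} → run F
t=27: ready={F,G,H} → run F
t=28: ready={G,H} → run H
t=29: ready={G,H} → run H
t=30: ready={G} → run G
t=31: ready={G} → run G
t=32: ready={G} → run G
t=33: ready={G} → run G
t=34: (idle)
t=35: (idle)
t=36: (idle)
t=37: (idle)
t=38: (idle)
t=39: (idle)
t=40: (idle)
t=41: (idle)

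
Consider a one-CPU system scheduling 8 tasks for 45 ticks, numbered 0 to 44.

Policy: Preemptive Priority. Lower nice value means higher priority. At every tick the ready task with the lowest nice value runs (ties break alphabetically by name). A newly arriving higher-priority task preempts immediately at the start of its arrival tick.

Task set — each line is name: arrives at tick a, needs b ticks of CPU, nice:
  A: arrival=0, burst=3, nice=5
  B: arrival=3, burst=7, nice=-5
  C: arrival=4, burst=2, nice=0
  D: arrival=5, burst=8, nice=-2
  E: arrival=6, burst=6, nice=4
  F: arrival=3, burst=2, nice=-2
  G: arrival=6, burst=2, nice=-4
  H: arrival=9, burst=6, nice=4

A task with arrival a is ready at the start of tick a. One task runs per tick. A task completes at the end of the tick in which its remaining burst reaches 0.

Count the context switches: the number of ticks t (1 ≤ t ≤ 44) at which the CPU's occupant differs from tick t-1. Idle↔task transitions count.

context switches = 8

t=0: ready={A} → run A
t=1: ready={A} → run A
t=2: ready={A} → run A
t=3: ready={B,F} → run B
t=4: ready={B,C,F} → run B
t=5: ready={B,C,D,F} → run B
t=6: ready={B,C,D,E,F,G} → run B
t=7: ready={B,C,D,E,F,G} → run B
t=8: ready={B,C,D,E,F,G} → run B
t=9: ready={B,C,D,E,F,G,H} → run B
t=10: ready={C,D,E,F,G,H} → run G
t=11: ready={C,D,E,F,G,H} → run G
t=12: ready={C,D,E,F,H} → run D
t=13: ready={C,D,E,F,H} → run D
t=14: ready={C,D,E,F,H} → run D
t=15: ready={C,D,E,F,H} → run D
t=16: ready={C,D,E,F,H} → run D
t=17: ready={C,D,E,F,H} → run D
t=18: ready={C,D,E,F,H} → run D
t=19: ready={C,D,E,F,H} → run D
t=20: ready={C,E,F,H} → run F
t=21: ready={C,E,F,H} → run F
t=22: ready={C,E,H} → run C
t=23: ready={C,E,H} → run C
t=24: ready={E,H} → run E
t=25: ready={E,H} → run E
t=26: ready={E,H} → run E
t=27: ready={E,H} → run E
t=28: ready={E,H} → run E
t=29: ready={E,H} → run E
t=30: ready={H} → run H
t=31: ready={H} → run H
t=32: ready={H} → run H
t=33: ready={H} → run H
t=34: ready={H} → run H
t=35: ready={H} → run H
t=36: (idle)
t=37: (idle)
t=38: (idle)
t=39: (idle)
t=40: (idle)
t=41: (idle)
t=42: (idle)
t=43: (idle)
t=44: (idle)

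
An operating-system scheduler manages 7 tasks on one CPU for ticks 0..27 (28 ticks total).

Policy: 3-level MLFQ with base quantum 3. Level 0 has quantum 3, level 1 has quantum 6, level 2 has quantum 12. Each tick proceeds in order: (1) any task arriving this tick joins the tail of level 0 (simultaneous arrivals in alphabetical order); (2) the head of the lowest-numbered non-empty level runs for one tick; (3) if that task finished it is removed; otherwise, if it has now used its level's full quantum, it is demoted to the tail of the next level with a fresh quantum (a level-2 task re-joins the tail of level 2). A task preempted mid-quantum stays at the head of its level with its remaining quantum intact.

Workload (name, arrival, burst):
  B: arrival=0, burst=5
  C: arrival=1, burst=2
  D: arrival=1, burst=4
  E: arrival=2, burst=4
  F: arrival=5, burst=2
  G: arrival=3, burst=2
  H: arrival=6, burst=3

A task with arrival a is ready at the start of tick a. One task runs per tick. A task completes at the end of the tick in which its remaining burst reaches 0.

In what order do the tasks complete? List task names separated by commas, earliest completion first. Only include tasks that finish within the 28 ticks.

completion order = C, G, F, H, B, D, E

t=0: L0/L1/L2 = B/-/- → run B
t=1: L0/L1/L2 = BCD/-/- → run B
t=2: L0/L1/L2 = BCDE/-/- → run B
t=3: L0/L1/L2 = CDEG/B/- → run C
t=4: L0/L1/L2 = CDEG/B/- → run C
t=5: L0/L1/L2 = DEGF/B/- → run D
t=6: L0/L1/L2 = DEGFH/B/- → run D
t=7: L0/L1/L2 = DEGFH/B/- → run D
t=8: L0/L1/L2 = EGFH/BD/- → run E
t=9: L0/L1/L2 = EGFH/BD/- → run E
t=10: L0/L1/L2 = EGFH/BD/- → run E
t=11: L0/L1/L2 = GFH/BDE/- → run G
t=12: L0/L1/L2 = GFH/BDE/- → run G
t=13: L0/L1/L2 = FH/BDE/- → run F
t=14: L0/L1/L2 = FH/BDE/- → run F
t=15: L0/L1/L2 = H/BDE/- → run H
t=16: L0/L1/L2 = H/BDE/- → run H
t=17: L0/L1/L2 = H/BDE/- → run H
t=18: L0/L1/L2 = -/BDE/- → run B
t=19: L0/L1/L2 = -/BDE/- → run B
t=20: L0/L1/L2 = -/DE/- → run D
t=21: L0/L1/L2 = -/E/- → run E
t=22: (idle)
t=23: (idle)
t=24: (idle)
t=25: (idle)
t=26: (idle)
t=27: (idle)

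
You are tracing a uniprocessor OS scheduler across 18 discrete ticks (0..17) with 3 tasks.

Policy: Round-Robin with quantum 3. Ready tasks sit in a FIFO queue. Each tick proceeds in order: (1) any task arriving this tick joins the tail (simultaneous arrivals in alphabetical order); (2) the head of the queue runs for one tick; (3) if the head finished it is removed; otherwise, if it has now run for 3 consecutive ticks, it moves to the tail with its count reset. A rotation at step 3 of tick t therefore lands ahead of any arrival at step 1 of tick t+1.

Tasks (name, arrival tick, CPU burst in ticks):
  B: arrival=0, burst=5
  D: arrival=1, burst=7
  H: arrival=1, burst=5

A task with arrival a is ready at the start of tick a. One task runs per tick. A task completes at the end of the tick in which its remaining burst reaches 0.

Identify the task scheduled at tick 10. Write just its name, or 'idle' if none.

running at tick 10 = B

t=0: queue=[B] q_used=0 → run B
t=1: queue=[B,D,H] q_used=1 → run B
t=2: queue=[B,D,H] q_used=2 → run B
t=3: queue=[D,H,B] q_used=0 → run D
t=4: queue=[D,H,B] q_used=1 → run D
t=5: queue=[D,H,B] q_used=2 → run D
t=6: queue=[H,B,D] q_used=0 → run H
t=7: queue=[H,B,D] q_used=1 → run H
t=8: queue=[H,B,D] q_used=2 → run H
t=9: queue=[B,D,H] q_used=0 → run B
t=10: queue=[B,D,H] q_used=1 → run B
t=11: queue=[D,H] q_used=0 → run D
t=12: queue=[D,H] q_used=1 → run D
t=13: queue=[D,H] q_used=2 → run D
t=14: queue=[H,D] q_used=0 → run H
t=15: queue=[H,D] q_used=1 → run H
t=16: queue=[D] q_used=0 → run D
t=17: (idle)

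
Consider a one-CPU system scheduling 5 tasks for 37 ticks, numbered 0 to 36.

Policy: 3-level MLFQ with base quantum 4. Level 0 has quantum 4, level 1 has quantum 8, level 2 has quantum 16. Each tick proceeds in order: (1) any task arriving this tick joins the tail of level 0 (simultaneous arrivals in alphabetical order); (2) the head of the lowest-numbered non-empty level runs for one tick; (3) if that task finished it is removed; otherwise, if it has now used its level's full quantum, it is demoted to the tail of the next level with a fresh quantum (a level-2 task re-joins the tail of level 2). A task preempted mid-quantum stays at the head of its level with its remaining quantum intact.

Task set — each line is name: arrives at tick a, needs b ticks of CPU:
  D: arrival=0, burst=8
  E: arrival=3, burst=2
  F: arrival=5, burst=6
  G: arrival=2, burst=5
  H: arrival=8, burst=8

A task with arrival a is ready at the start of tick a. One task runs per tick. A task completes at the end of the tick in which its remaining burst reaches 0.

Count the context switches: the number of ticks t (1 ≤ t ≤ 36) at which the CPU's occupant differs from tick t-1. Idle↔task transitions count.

t=0: L0/L1/L2 = D/-/- → run D
t=1: L0/L1/L2 = D/-/- → run D
t=2: L0/L1/L2 = DG/-/- → run D
t=3: L0/L1/L2 = DGE/-/- → run D
t=4: L0/L1/L2 = GE/D/- → run G
t=5: L0/L1/L2 = GEF/D/- → run G
t=6: L0/L1/L2 = GEF/D/- → run G
t=7: L0/L1/L2 = GEF/D/- → run G
t=8: L0/L1/L2 = EFH/DG/- → run E
t=9: L0/L1/L2 = EFH/DG/- → run E
t=10: L0/L1/L2 = FH/DG/- → run F
t=11: L0/L1/L2 = FH/DG/- → run F
t=12: L0/L1/L2 = FH/DG/- → run F
t=13: L0/L1/L2 = FH/DG/- → run F
t=14: L0/L1/L2 = H/DGF/- → run H
t=15: L0/L1/L2 = H/DGF/- → run H
t=16: L0/L1/L2 = H/DGF/- → run H
t=17: L0/L1/L2 = H/DGF/- → run H
t=18: L0/L1/L2 = -/DGFH/- → run D
t=19: L0/L1/L2 = -/DGFH/- → run D
t=20: L0/L1/L2 = -/DGFH/- → run D
t=21: L0/L1/L2 = -/DGFH/- → run D
t=22: L0/L1/L2 = -/GFH/- → run G
t=23: L0/L1/L2 = -/FH/- → run F
t=24: L0/L1/L2 = -/FH/- → run F
t=25: L0/L1/L2 = -/H/- → run H
t=26: L0/L1/L2 = -/H/- → run H
t=27: L0/L1/L2 = -/H/- → run H
t=28: L0/L1/L2 = -/H/- → run H
t=29: (idle)
t=30: (idle)
t=31: (idle)
t=32: (idle)
t=33: (idle)
t=34: (idle)
t=35: (idle)
t=36: (idle)

context switches = 9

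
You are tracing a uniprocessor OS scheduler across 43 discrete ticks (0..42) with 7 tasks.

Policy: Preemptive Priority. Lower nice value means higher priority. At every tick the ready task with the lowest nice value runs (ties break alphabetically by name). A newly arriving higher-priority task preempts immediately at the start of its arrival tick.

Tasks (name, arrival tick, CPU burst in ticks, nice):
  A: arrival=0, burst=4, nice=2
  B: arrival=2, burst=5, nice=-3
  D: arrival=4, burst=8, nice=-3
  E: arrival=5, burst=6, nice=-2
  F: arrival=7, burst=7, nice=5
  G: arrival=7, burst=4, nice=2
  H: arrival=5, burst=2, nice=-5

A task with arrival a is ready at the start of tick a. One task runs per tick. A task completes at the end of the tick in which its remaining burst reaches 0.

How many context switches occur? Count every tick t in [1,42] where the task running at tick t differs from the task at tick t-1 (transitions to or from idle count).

context switches = 9

t=0: ready={A} → run A
t=1: ready={A} → run A
t=2: ready={A,B} → run B
t=3: ready={A,B} → run B
t=4: ready={A,B,D} → run B
t=5: ready={A,B,D,E,H} → run H
t=6: ready={A,B,D,E,H} → run H
t=7: ready={A,B,D,E,F,G} → run B
t=8: ready={A,B,D,E,F,G} → run B
t=9: ready={A,D,E,F,G} → run D
t=10: ready={A,D,E,F,G} → run D
t=11: ready={A,D,E,F,G} → run D
t=12: ready={A,D,E,F,G} → run D
t=13: ready={A,D,E,F,G} → run D
t=14: ready={A,D,E,F,G} → run D
t=15: ready={A,D,E,F,G} → run D
t=16: ready={A,D,E,F,G} → run D
t=17: ready={A,E,F,G} → run E
t=18: ready={A,E,F,G} → run E
t=19: ready={A,E,F,G} → run E
t=20: ready={A,E,F,G} → run E
t=21: ready={A,E,F,G} → run E
t=22: ready={A,E,F,G} → run E
t=23: ready={A,F,G} → run A
t=24: ready={A,F,G} → run A
t=25: ready={F,G} → run G
t=26: ready={F,G} → run G
t=27: ready={F,G} → run G
t=28: ready={F,G} → run G
t=29: ready={F} → run F
t=30: ready={F} → run F
t=31: ready={F} → run F
t=32: ready={F} → run F
t=33: ready={F} → run F
t=34: ready={F} → run F
t=35: ready={F} → run F
t=36: (idle)
t=37: (idle)
t=38: (idle)
t=39: (idle)
t=40: (idle)
t=41: (idle)
t=42: (idle)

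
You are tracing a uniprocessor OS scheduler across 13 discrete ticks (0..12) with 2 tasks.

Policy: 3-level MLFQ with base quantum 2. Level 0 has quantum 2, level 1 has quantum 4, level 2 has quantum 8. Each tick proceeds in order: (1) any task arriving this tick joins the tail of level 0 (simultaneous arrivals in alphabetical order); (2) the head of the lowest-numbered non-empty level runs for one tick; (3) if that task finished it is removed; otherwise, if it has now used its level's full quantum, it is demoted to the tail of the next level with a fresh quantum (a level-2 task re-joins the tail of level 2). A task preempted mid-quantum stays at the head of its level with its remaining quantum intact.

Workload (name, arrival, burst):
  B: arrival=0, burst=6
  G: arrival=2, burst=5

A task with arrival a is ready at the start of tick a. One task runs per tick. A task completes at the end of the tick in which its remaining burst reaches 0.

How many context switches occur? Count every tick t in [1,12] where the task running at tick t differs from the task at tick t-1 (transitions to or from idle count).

t=0: L0/L1/L2 = B/-/- → run B
t=1: L0/L1/L2 = B/-/- → run B
t=2: L0/L1/L2 = G/B/- → run G
t=3: L0/L1/L2 = G/B/- → run G
t=4: L0/L1/L2 = -/BG/- → run B
t=5: L0/L1/L2 = -/BG/- → run B
t=6: L0/L1/L2 = -/BG/- → run B
t=7: L0/L1/L2 = -/BG/- → run B
t=8: L0/L1/L2 = -/G/- → run G
t=9: L0/L1/L2 = -/G/- → run G
t=10: L0/L1/L2 = -/G/- → run G
t=11: (idle)
t=12: (idle)

context switches = 4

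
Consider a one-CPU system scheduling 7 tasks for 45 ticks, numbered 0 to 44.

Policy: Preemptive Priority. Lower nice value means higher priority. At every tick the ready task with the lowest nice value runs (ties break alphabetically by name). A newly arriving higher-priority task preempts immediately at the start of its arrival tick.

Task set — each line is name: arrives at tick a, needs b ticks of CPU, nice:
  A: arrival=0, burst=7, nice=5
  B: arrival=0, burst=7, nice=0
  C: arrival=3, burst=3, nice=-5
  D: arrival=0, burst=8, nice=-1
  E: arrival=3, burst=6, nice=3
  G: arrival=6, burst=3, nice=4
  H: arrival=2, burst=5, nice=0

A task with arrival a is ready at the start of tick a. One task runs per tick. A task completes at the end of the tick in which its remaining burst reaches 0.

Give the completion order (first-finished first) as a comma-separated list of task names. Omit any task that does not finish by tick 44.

completion order = C, D, B, H, E, G, A

t=0: ready={A,B,D} → run D
t=1: ready={A,B,D} → run D
t=2: ready={A,B,D,H} → run D
t=3: ready={A,B,C,D,E,H} → run C
t=4: ready={A,B,C,D,E,H} → run C
t=5: ready={A,B,C,D,E,H} → run C
t=6: ready={A,B,D,E,G,H} → run D
t=7: ready={A,B,D,E,G,H} → run D
t=8: ready={A,B,D,E,G,H} → run D
t=9: ready={A,B,D,E,G,H} → run D
t=10: ready={A,B,D,E,G,H} → run D
t=11: ready={A,B,E,G,H} → run B
t=12: ready={A,B,E,G,H} → run B
t=13: ready={A,B,E,G,H} → run B
t=14: ready={A,B,E,G,H} → run B
t=15: ready={A,B,E,G,H} → run B
t=16: ready={A,B,E,G,H} → run B
t=17: ready={A,B,E,G,H} → run B
t=18: ready={A,E,G,H} → run H
t=19: ready={A,E,G,H} → run H
t=20: ready={A,E,G,H} → run H
t=21: ready={A,E,G,H} → run H
t=22: ready={A,E,G,H} → run H
t=23: ready={A,E,G} → run E
t=24: ready={A,E,G} → run E
t=25: ready={A,E,G} → run E
t=26: ready={A,E,G} → run E
t=27: ready={A,E,G} → run E
t=28: ready={A,E,G} → run E
t=29: ready={A,G} → run G
t=30: ready={A,G} → run G
t=31: ready={A,G} → run G
t=32: ready={A} → run A
t=33: ready={A} → run A
t=34: ready={A} → run A
t=35: ready={A} → run A
t=36: ready={A} → run A
t=37: ready={A} → run A
t=38: ready={A} → run A
t=39: (idle)
t=40: (idle)
t=41: (idle)
t=42: (idle)
t=43: (idle)
t=44: (idle)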